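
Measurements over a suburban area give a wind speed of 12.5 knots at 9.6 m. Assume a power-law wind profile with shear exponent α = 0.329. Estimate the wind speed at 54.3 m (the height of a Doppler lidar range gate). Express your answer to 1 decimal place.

Power-law profile: V₂ = V₁ · (z₂/z₁)^α
V₂ = 12.5 × (54.3/9.6)^0.329 = 12.5 × (5.6562)^0.329
    = 12.5 × 1.7684 = 22.1051 knots

22.1 knots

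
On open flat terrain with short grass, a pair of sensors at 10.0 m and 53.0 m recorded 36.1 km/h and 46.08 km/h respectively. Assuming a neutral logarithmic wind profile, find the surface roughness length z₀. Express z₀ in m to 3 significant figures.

Log law: V(z) ∝ ln(z/z₀). With r = V₁/V₂ = 36.1/46.08 = 0.78342,
r · ln(z₂/z₀) = ln(z₁/z₀) ⇒ ln z₀ = (ln z₁ − r·ln z₂)/(1 − r)
ln z₀ = (2.30259 − 0.78342×3.97029) / 0.21658 = -3.7299
z₀ = exp(-3.7299) = 0.02400 m

z₀ ≈ 0.0240 m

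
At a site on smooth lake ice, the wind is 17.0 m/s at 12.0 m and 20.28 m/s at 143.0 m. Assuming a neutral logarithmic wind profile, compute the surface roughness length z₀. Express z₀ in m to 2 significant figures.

z₀ ≈ 0.000032 m

Log law: V(z) ∝ ln(z/z₀). With r = V₁/V₂ = 17.0/20.28 = 0.83826,
r · ln(z₂/z₀) = ln(z₁/z₀) ⇒ ln z₀ = (ln z₁ − r·ln z₂)/(1 − r)
ln z₀ = (2.48491 − 0.83826×4.96284) / 0.16174 = -10.3581
z₀ = exp(-10.3581) = 0.00003174 m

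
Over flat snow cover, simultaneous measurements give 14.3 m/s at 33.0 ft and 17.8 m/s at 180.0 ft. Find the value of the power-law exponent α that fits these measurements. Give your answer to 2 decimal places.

α ≈ 0.13

Power law: V₂/V₁ = (z₂/z₁)^α ⇒ α = ln(V₂/V₁) / ln(z₂/z₁)
α = ln(17.8/14.3) / ln(180.0/33.0) = ln(1.2448) / ln(5.4545)
  = 0.21894 / 1.69645 = 0.12906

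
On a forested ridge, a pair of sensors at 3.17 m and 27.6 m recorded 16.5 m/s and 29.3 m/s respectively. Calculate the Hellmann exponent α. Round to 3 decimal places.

α ≈ 0.265

Power law: V₂/V₁ = (z₂/z₁)^α ⇒ α = ln(V₂/V₁) / ln(z₂/z₁)
α = ln(29.3/16.5) / ln(27.6/3.17) = ln(1.7758) / ln(8.7066)
  = 0.57423 / 2.16408 = 0.26534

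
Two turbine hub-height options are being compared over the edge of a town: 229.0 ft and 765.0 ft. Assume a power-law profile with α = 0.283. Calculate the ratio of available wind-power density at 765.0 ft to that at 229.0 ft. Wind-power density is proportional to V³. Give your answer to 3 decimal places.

Speed ratio: V_B/V_A = (z_B/z_A)^α = (765.0/229.0)^0.283 = (3.3406)^0.283 = 1.40683
Power-density ratio: P_B/P_A = (V_B/V_A)³ = (1.40683)³ = 2.78438

2.784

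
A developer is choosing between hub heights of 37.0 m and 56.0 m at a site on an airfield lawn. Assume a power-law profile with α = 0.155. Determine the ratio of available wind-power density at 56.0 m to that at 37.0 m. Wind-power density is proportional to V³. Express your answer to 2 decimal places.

1.21

Speed ratio: V_B/V_A = (z_B/z_A)^α = (56.0/37.0)^0.155 = (1.5135)^0.155 = 1.06635
Power-density ratio: P_B/P_A = (V_B/V_A)³ = (1.06635)³ = 1.21253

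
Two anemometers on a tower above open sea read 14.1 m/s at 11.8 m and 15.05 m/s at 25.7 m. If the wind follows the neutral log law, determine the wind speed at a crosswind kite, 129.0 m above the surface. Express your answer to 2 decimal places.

17.02 m/s

Log law: V ∝ ln(z/z₀). From the pair, with r = V₁/V₂ = 0.93688,
ln z₀ = (ln z₁ − r·ln z₂)/(1 − r) = (2.4681 − 0.93688×3.2465)/0.06312 = -9.0849 → z₀ = 0.0001134 m
V₃ = V₁ · ln(z₃/z₀)/ln(z₁/z₀) = 14.1 × 13.9447/11.5530 = 17.0190 m/s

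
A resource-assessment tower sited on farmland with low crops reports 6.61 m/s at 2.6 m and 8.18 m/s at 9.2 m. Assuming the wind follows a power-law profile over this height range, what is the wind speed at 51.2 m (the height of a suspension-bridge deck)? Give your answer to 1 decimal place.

First find α: α = ln(V₂/V₁)/ln(z₂/z₁) = ln(8.18/6.61)/ln(9.2/2.6) = 0.21311/1.26369 = 0.1686
Extrapolate from 9.2 m to 51.2 m: V₃ = 8.18 × (51.2/9.2)^0.1686 = 8.18 × 1.3357 = 10.9262 m/s

10.9 m/s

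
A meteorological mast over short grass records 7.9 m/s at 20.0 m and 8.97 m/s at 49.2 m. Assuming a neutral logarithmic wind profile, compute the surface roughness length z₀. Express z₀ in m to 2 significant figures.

Log law: V(z) ∝ ln(z/z₀). With r = V₁/V₂ = 7.9/8.97 = 0.88071,
r · ln(z₂/z₀) = ln(z₁/z₀) ⇒ ln z₀ = (ln z₁ − r·ln z₂)/(1 − r)
ln z₀ = (2.99573 − 0.88071×3.89589) / 0.11929 = -3.6503
z₀ = exp(-3.6503) = 0.02598 m

z₀ ≈ 0.026 m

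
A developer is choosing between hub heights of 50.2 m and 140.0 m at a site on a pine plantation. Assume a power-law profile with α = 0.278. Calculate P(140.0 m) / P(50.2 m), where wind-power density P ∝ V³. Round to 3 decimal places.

2.352

Speed ratio: V_B/V_A = (z_B/z_A)^α = (140.0/50.2)^0.278 = (2.7888)^0.278 = 1.32993
Power-density ratio: P_B/P_A = (V_B/V_A)³ = (1.32993)³ = 2.35225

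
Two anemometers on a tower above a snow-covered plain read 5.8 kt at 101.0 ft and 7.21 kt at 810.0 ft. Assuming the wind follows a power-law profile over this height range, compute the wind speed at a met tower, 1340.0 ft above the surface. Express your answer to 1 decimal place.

7.6 kt

First find α: α = ln(V₂/V₁)/ln(z₂/z₁) = ln(7.21/5.8)/ln(810.0/101.0) = 0.21761/2.08191 = 0.1045
Extrapolate from 810.0 ft to 1340.0 ft: V₃ = 7.21 × (1340.0/810.0)^0.1045 = 7.21 × 1.0540 = 7.5995 kt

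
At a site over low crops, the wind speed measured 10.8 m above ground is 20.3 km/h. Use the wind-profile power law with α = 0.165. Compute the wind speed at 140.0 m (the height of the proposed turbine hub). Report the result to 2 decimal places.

30.98 km/h

Power-law profile: V₂ = V₁ · (z₂/z₁)^α
V₂ = 20.3 × (140.0/10.8)^0.165 = 20.3 × (12.9630)^0.165
    = 20.3 × 1.5261 = 30.9808 km/h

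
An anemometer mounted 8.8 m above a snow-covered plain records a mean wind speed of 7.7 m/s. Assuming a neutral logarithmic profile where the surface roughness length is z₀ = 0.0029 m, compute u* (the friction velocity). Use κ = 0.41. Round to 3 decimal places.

Log law: V(z) = (u*/κ) · ln(z/z₀) ⇒ u* = κ · V / ln(z/z₀)
u* = 0.41 × 7.7 / ln(8.8/0.0029) = 0.41 × 7.7 / 8.0178
   = 3.1570 / 8.0178 = 0.3937 m/s

u* ≈ 0.394 m/s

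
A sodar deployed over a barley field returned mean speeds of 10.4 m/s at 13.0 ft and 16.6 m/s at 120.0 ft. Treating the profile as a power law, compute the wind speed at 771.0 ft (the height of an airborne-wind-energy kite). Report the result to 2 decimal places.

First find α: α = ln(V₂/V₁)/ln(z₂/z₁) = ln(16.6/10.4)/ln(120.0/13.0) = 0.46760/2.22254 = 0.2104
Extrapolate from 120.0 ft to 771.0 ft: V₃ = 16.6 × (771.0/120.0)^0.2104 = 16.6 × 1.4790 = 24.5513 m/s

24.55 m/s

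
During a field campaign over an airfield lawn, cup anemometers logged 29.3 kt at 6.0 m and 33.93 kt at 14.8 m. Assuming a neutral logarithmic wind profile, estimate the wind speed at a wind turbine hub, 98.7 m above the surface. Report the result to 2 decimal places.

Log law: V ∝ ln(z/z₀). From the pair, with r = V₁/V₂ = 0.86354,
ln z₀ = (ln z₁ − r·ln z₂)/(1 − r) = (1.7918 − 0.86354×2.6946)/0.13646 = -3.9219 → z₀ = 0.01980 m
V₃ = V₁ · ln(z₃/z₀)/ln(z₁/z₀) = 29.3 × 8.5139/5.7136 = 43.6604 kt

43.66 kt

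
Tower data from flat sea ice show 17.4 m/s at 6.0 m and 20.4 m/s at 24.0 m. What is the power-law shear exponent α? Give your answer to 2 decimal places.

α ≈ 0.11

Power law: V₂/V₁ = (z₂/z₁)^α ⇒ α = ln(V₂/V₁) / ln(z₂/z₁)
α = ln(20.4/17.4) / ln(24.0/6.0) = ln(1.1724) / ln(4.0000)
  = 0.15906 / 1.38629 = 0.11474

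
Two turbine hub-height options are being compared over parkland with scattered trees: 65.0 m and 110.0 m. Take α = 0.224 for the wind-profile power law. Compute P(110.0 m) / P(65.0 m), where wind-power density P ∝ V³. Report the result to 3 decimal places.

1.424

Speed ratio: V_B/V_A = (z_B/z_A)^α = (110.0/65.0)^0.224 = (1.6923)^0.224 = 1.12507
Power-density ratio: P_B/P_A = (V_B/V_A)³ = (1.12507)³ = 1.42409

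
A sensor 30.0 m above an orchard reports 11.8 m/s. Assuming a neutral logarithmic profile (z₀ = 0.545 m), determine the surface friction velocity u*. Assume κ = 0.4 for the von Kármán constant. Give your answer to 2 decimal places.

u* ≈ 1.18 m/s

Log law: V(z) = (u*/κ) · ln(z/z₀) ⇒ u* = κ · V / ln(z/z₀)
u* = 0.4 × 11.8 / ln(30.0/0.545) = 0.4 × 11.8 / 4.0082
   = 4.7200 / 4.0082 = 1.1776 m/s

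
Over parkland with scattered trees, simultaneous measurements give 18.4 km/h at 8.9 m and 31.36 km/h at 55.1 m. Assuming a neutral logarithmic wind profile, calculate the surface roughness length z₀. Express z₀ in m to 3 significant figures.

Log law: V(z) ∝ ln(z/z₀). With r = V₁/V₂ = 18.4/31.36 = 0.58673,
r · ln(z₂/z₀) = ln(z₁/z₀) ⇒ ln z₀ = (ln z₁ − r·ln z₂)/(1 − r)
ln z₀ = (2.18605 − 0.58673×4.00915) / 0.41327 = -0.4023
z₀ = exp(-0.4023) = 0.6688 m

z₀ ≈ 0.669 m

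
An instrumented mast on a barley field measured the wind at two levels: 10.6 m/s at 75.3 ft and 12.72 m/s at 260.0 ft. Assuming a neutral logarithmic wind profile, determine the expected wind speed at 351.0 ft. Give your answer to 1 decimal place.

13.2 m/s

Log law: V ∝ ln(z/z₀). From the pair, with r = V₁/V₂ = 0.83333,
ln z₀ = (ln z₁ − r·ln z₂)/(1 − r) = (4.3215 − 0.83333×5.5607)/0.16667 = -1.8745 → z₀ = 0.1534 ft
V₃ = V₁ · ln(z₃/z₀)/ln(z₁/z₀) = 10.6 × 7.7353/6.1960 = 13.2334 m/s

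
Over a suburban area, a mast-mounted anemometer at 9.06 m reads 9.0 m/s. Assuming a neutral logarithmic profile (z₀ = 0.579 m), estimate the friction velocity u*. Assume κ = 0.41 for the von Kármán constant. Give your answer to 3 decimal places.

Log law: V(z) = (u*/κ) · ln(z/z₀) ⇒ u* = κ · V / ln(z/z₀)
u* = 0.41 × 9.0 / ln(9.06/0.579) = 0.41 × 9.0 / 2.7503
   = 3.6900 / 2.7503 = 1.3417 m/s

u* ≈ 1.342 m/s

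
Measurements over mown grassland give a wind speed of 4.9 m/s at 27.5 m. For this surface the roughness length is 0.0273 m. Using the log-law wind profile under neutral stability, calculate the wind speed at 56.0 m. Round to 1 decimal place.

Log law: V(z) ∝ ln(z/z₀), so V₂/V₁ = ln(z₂/z₀) / ln(z₁/z₀).
ln(56.0/0.0273) = 7.6262, ln(27.5/0.0273) = 6.9151
V₂ = 4.9 × 7.6262/6.9151 = 4.9 × 1.1028 = 5.4039 m/s

5.4 m/s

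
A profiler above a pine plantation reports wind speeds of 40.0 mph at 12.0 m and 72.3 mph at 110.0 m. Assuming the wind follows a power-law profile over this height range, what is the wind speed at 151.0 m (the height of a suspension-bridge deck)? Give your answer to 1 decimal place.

78.7 mph

First find α: α = ln(V₂/V₁)/ln(z₂/z₁) = ln(72.3/40.0)/ln(110.0/12.0) = 0.59194/2.21557 = 0.2672
Extrapolate from 110.0 m to 151.0 m: V₃ = 72.3 × (151.0/110.0)^0.2672 = 72.3 × 1.0883 = 78.6860 mph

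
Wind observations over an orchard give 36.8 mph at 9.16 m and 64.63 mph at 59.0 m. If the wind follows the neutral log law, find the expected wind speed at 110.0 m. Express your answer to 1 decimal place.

Log law: V ∝ ln(z/z₀). From the pair, with r = V₁/V₂ = 0.56940,
ln z₀ = (ln z₁ − r·ln z₂)/(1 − r) = (2.2148 − 0.56940×4.0775)/0.43060 = -0.2482 → z₀ = 0.7802 m
V₃ = V₁ · ln(z₃/z₀)/ln(z₁/z₀) = 36.8 × 4.9487/2.4631 = 73.9372 mph

73.9 mph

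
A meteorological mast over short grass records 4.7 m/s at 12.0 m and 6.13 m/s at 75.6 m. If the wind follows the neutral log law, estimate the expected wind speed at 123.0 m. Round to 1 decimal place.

6.5 m/s

Log law: V ∝ ln(z/z₀). From the pair, with r = V₁/V₂ = 0.76672,
ln z₀ = (ln z₁ − r·ln z₂)/(1 − r) = (2.4849 − 0.76672×4.3255)/0.23328 = -3.5645 → z₀ = 0.02831 m
V₃ = V₁ · ln(z₃/z₀)/ln(z₁/z₀) = 4.7 × 8.3766/6.0494 = 6.5082 m/s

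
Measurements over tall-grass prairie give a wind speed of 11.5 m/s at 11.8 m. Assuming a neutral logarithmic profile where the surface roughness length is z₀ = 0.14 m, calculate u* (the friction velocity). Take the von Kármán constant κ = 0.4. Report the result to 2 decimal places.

u* ≈ 1.04 m/s

Log law: V(z) = (u*/κ) · ln(z/z₀) ⇒ u* = κ · V / ln(z/z₀)
u* = 0.4 × 11.5 / ln(11.8/0.14) = 0.4 × 11.5 / 4.4342
   = 4.6000 / 4.4342 = 1.0374 m/s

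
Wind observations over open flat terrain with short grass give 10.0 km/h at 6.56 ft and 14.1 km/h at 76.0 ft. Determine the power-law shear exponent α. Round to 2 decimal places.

α ≈ 0.14

Power law: V₂/V₁ = (z₂/z₁)^α ⇒ α = ln(V₂/V₁) / ln(z₂/z₁)
α = ln(14.1/10.0) / ln(76.0/6.56) = ln(1.4100) / ln(11.5854)
  = 0.34359 / 2.44974 = 0.14026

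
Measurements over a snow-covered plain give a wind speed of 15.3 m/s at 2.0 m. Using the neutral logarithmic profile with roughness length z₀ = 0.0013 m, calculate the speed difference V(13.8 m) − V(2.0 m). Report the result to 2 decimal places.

Log law: V₂ = V₁ · ln(z₂/z₀)/ln(z₁/z₀) = 15.3 × 9.2701/7.3385 = 19.3270 m/s
ΔV = 19.3270 − 15.3 = 4.0270 m/s

4.03 m/s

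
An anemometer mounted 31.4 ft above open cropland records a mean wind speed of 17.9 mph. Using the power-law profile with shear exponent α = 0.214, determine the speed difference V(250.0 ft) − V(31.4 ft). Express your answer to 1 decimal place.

10.0 mph

Power law: V₂ = V₁ · (z₂/z₁)^α = 17.9 × (7.9618)^0.214 = 27.9042 mph
ΔV = 27.9042 − 17.9 = 10.0042 mph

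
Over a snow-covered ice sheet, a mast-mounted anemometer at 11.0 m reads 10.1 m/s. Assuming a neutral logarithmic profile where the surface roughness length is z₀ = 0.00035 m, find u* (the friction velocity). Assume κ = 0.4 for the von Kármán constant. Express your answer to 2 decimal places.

Log law: V(z) = (u*/κ) · ln(z/z₀) ⇒ u* = κ · V / ln(z/z₀)
u* = 0.4 × 10.1 / ln(11.0/0.00035) = 0.4 × 10.1 / 10.3555
   = 4.0400 / 10.3555 = 0.3901 m/s

u* ≈ 0.39 m/s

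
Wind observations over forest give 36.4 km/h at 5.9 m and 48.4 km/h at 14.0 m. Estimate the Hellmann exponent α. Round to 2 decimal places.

Power law: V₂/V₁ = (z₂/z₁)^α ⇒ α = ln(V₂/V₁) / ln(z₂/z₁)
α = ln(48.4/36.4) / ln(14.0/5.9) = ln(1.3297) / ln(2.3729)
  = 0.28493 / 0.86410 = 0.32974

α ≈ 0.33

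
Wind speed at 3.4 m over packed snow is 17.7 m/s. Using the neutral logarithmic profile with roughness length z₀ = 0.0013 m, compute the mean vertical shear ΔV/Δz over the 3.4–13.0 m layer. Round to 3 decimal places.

0.314 m/s/m

Log law: V₂ = V₁ · ln(z₂/z₀)/ln(z₁/z₀) = 17.7 × 9.2103/7.8692 = 20.7167 m/s
ΔV/Δz = (20.7167 − 17.7)/(13.0 − 3.4) = 3.0167/9.6000 = 0.31424 m/s/m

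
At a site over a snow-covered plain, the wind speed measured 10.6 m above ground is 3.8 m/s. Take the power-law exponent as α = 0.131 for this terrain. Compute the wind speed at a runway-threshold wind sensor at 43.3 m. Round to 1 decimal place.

Power-law profile: V₂ = V₁ · (z₂/z₁)^α
V₂ = 3.8 × (43.3/10.6)^0.131 = 3.8 × (4.0849)^0.131
    = 3.8 × 1.2024 = 4.5693 m/s

4.6 m/s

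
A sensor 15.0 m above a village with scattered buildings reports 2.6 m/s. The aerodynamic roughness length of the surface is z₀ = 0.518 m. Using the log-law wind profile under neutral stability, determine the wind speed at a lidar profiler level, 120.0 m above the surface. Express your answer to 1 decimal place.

4.2 m/s

Log law: V(z) ∝ ln(z/z₀), so V₂/V₁ = ln(z₂/z₀) / ln(z₁/z₀).
ln(120.0/0.518) = 5.4453, ln(15.0/0.518) = 3.3658
V₂ = 2.6 × 5.4453/3.3658 = 2.6 × 1.6178 = 4.2063 m/s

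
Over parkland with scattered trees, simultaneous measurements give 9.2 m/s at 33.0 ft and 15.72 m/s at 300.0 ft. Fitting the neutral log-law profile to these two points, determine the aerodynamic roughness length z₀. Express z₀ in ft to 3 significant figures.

Log law: V(z) ∝ ln(z/z₀). With r = V₁/V₂ = 9.2/15.72 = 0.58524,
r · ln(z₂/z₀) = ln(z₁/z₀) ⇒ ln z₀ = (ln z₁ − r·ln z₂)/(1 − r)
ln z₀ = (3.49651 − 0.58524×5.70378) / 0.41476 = 0.3819
z₀ = exp(0.3819) = 1.465 ft

z₀ ≈ 1.47 ft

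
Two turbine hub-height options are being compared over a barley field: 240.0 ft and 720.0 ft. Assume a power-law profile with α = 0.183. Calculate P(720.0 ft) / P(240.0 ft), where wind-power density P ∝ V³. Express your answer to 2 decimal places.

Speed ratio: V_B/V_A = (z_B/z_A)^α = (720.0/240.0)^0.183 = (3.0000)^0.183 = 1.22268
Power-density ratio: P_B/P_A = (V_B/V_A)³ = (1.22268)³ = 1.82785

1.83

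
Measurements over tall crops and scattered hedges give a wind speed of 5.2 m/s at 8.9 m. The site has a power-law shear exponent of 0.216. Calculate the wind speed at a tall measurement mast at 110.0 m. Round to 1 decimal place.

Power-law profile: V₂ = V₁ · (z₂/z₁)^α
V₂ = 5.2 × (110.0/8.9)^0.216 = 5.2 × (12.3596)^0.216
    = 5.2 × 1.7214 = 8.9511 m/s

9.0 m/s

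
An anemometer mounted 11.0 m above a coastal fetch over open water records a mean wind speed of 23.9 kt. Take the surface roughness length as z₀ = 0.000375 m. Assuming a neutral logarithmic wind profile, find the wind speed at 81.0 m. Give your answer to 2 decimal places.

Log law: V(z) ∝ ln(z/z₀), so V₂/V₁ = ln(z₂/z₀) / ln(z₁/z₀).
ln(81.0/0.000375) = 12.2830, ln(11.0/0.000375) = 10.2865
V₂ = 23.9 × 12.2830/10.2865 = 23.9 × 1.1941 = 28.5389 kt

28.54 kt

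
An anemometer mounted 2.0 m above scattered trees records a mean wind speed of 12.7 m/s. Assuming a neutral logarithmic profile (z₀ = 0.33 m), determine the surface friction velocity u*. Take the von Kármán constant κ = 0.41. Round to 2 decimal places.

Log law: V(z) = (u*/κ) · ln(z/z₀) ⇒ u* = κ · V / ln(z/z₀)
u* = 0.41 × 12.7 / ln(2.0/0.33) = 0.41 × 12.7 / 1.8018
   = 5.2070 / 1.8018 = 2.8899 m/s

u* ≈ 2.89 m/s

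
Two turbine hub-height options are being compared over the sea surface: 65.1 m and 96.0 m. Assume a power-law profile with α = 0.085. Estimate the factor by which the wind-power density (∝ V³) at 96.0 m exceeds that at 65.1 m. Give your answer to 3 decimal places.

Speed ratio: V_B/V_A = (z_B/z_A)^α = (96.0/65.1)^0.085 = (1.4747)^0.085 = 1.03357
Power-density ratio: P_B/P_A = (V_B/V_A)³ = (1.03357)³ = 1.10412

1.104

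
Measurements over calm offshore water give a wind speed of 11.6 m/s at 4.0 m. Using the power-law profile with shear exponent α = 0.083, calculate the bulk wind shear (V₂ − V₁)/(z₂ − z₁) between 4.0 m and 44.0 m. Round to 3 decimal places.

Power law: V₂ = V₁ · (z₂/z₁)^α = 11.6 × (11.0000)^0.083 = 14.1545 m/s
ΔV/Δz = (14.1545 − 11.6)/(44.0 − 4.0) = 2.5545/40.0000 = 0.06386 m/s/m

0.064 m/s/m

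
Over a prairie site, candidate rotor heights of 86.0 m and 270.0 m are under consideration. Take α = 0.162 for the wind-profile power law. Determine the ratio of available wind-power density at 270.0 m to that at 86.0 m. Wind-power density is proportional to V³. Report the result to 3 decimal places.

1.744

Speed ratio: V_B/V_A = (z_B/z_A)^α = (270.0/86.0)^0.162 = (3.1395)^0.162 = 1.20363
Power-density ratio: P_B/P_A = (V_B/V_A)³ = (1.20363)³ = 1.74372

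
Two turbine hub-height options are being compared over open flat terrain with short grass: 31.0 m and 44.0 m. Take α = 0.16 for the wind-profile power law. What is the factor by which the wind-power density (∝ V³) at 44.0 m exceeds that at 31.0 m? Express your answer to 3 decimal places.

1.183

Speed ratio: V_B/V_A = (z_B/z_A)^α = (44.0/31.0)^0.16 = (1.4194)^0.16 = 1.05763
Power-density ratio: P_B/P_A = (V_B/V_A)³ = (1.05763)³ = 1.18305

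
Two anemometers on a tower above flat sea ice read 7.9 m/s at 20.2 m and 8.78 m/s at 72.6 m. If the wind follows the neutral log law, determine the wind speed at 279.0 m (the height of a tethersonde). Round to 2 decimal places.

Log law: V ∝ ln(z/z₀). From the pair, with r = V₁/V₂ = 0.89977,
ln z₀ = (ln z₁ − r·ln z₂)/(1 − r) = (3.0057 − 0.89977×4.2850)/0.10023 = -8.4788 → z₀ = 0.0002078 m
V₃ = V₁ · ln(z₃/z₀)/ln(z₁/z₀) = 7.9 × 14.1100/11.4845 = 9.7061 m/s

9.71 m/s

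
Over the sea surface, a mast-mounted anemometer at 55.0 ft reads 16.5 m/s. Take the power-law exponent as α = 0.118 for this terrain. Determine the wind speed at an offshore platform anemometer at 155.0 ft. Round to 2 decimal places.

18.65 m/s

Power-law profile: V₂ = V₁ · (z₂/z₁)^α
V₂ = 16.5 × (155.0/55.0)^0.118 = 16.5 × (2.8182)^0.118
    = 16.5 × 1.1300 = 18.6458 m/s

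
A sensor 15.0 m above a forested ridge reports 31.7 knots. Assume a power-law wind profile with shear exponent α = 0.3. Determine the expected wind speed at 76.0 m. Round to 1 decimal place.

51.6 knots

Power-law profile: V₂ = V₁ · (z₂/z₁)^α
V₂ = 31.7 × (76.0/15.0)^0.3 = 31.7 × (5.0667)^0.3
    = 31.7 × 1.6271 = 51.5794 knots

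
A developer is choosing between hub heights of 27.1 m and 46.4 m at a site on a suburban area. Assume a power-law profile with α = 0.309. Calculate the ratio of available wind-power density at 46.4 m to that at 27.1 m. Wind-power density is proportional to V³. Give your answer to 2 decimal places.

1.65

Speed ratio: V_B/V_A = (z_B/z_A)^α = (46.4/27.1)^0.309 = (1.7122)^0.309 = 1.18077
Power-density ratio: P_B/P_A = (V_B/V_A)³ = (1.18077)³ = 1.64626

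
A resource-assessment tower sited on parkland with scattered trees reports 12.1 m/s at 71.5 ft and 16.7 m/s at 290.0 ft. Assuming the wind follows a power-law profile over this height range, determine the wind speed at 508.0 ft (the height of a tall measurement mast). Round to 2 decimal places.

19.00 m/s

First find α: α = ln(V₂/V₁)/ln(z₂/z₁) = ln(16.7/12.1)/ln(290.0/71.5) = 0.32220/1.40018 = 0.2301
Extrapolate from 290.0 ft to 508.0 ft: V₃ = 16.7 × (508.0/290.0)^0.2301 = 16.7 × 1.1377 = 18.9995 m/s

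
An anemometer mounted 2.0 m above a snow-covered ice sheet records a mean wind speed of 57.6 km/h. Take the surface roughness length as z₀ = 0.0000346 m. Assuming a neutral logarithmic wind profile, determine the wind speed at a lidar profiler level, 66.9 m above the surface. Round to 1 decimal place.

Log law: V(z) ∝ ln(z/z₀), so V₂/V₁ = ln(z₂/z₀) / ln(z₁/z₀).
ln(66.9/0.0000346) = 14.4749, ln(2.0/0.0000346) = 10.9648
V₂ = 57.6 × 14.4749/10.9648 = 57.6 × 1.3201 = 76.0389 km/h

76.0 km/h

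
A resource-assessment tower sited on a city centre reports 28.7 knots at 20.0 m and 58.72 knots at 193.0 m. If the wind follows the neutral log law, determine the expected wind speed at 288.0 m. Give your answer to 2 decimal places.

Log law: V ∝ ln(z/z₀). From the pair, with r = V₁/V₂ = 0.48876,
ln z₀ = (ln z₁ − r·ln z₂)/(1 − r) = (2.9957 − 0.48876×5.2627)/0.51124 = 0.8285 → z₀ = 2.290 m
V₃ = V₁ · ln(z₃/z₀)/ln(z₁/z₀) = 28.7 × 4.8345/2.1673 = 64.0205 knots

64.02 knots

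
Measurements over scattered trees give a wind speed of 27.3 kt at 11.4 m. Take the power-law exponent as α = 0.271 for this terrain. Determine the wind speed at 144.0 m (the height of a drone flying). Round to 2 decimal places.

54.28 kt

Power-law profile: V₂ = V₁ · (z₂/z₁)^α
V₂ = 27.3 × (144.0/11.4)^0.271 = 27.3 × (12.6316)^0.271
    = 27.3 × 1.9884 = 54.2822 kt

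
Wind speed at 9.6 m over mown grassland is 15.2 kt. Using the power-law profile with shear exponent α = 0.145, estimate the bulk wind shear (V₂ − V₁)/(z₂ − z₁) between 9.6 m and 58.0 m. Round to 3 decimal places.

0.094 kt/m

Power law: V₂ = V₁ · (z₂/z₁)^α = 15.2 × (6.0417)^0.145 = 19.7293 kt
ΔV/Δz = (19.7293 − 15.2)/(58.0 − 9.6) = 4.5293/48.4000 = 0.09358 kt/m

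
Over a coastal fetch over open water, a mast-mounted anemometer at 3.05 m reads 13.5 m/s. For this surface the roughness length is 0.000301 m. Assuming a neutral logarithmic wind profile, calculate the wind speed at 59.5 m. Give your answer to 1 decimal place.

17.8 m/s

Log law: V(z) ∝ ln(z/z₀), so V₂/V₁ = ln(z₂/z₀) / ln(z₁/z₀).
ln(59.5/0.000301) = 12.1944, ln(3.05/0.000301) = 9.2235
V₂ = 13.5 × 12.1944/9.2235 = 13.5 × 1.3221 = 17.8483 m/s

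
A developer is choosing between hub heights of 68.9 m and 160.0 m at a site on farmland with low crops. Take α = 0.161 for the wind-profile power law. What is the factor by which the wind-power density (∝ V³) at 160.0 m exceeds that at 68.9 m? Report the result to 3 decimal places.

Speed ratio: V_B/V_A = (z_B/z_A)^α = (160.0/68.9)^0.161 = (2.3222)^0.161 = 1.14528
Power-density ratio: P_B/P_A = (V_B/V_A)³ = (1.14528)³ = 1.50221

1.502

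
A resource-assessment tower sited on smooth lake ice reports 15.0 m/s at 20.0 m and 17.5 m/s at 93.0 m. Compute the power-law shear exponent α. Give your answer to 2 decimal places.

Power law: V₂/V₁ = (z₂/z₁)^α ⇒ α = ln(V₂/V₁) / ln(z₂/z₁)
α = ln(17.5/15.0) / ln(93.0/20.0) = ln(1.1667) / ln(4.6500)
  = 0.15415 / 1.53687 = 0.10030

α ≈ 0.10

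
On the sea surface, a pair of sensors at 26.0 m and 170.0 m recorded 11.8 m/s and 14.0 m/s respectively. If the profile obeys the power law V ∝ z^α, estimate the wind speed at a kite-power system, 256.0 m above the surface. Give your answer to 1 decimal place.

First find α: α = ln(V₂/V₁)/ln(z₂/z₁) = ln(14.0/11.8)/ln(170.0/26.0) = 0.17096/1.87770 = 0.0910
Extrapolate from 170.0 m to 256.0 m: V₃ = 14.0 × (256.0/170.0)^0.0910 = 14.0 × 1.0380 = 14.5317 m/s

14.5 m/s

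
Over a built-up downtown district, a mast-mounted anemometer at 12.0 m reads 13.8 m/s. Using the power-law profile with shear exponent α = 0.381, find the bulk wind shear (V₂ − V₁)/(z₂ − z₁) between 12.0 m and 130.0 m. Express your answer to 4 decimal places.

0.1729 m/s/m

Power law: V₂ = V₁ · (z₂/z₁)^α = 13.8 × (10.8333)^0.381 = 34.2077 m/s
ΔV/Δz = (34.2077 − 13.8)/(130.0 − 12.0) = 20.4077/118.0000 = 0.17295 m/s/m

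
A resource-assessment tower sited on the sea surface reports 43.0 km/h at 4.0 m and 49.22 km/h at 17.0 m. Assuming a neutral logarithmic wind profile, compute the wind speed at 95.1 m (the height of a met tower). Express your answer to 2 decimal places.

Log law: V ∝ ln(z/z₀). From the pair, with r = V₁/V₂ = 0.87363,
ln z₀ = (ln z₁ − r·ln z₂)/(1 − r) = (1.3863 − 0.87363×2.8332)/0.12637 = -8.6165 → z₀ = 0.0001811 m
V₃ = V₁ · ln(z₃/z₀)/ln(z₁/z₀) = 43.0 × 13.1715/10.0028 = 56.6213 km/h

56.62 km/h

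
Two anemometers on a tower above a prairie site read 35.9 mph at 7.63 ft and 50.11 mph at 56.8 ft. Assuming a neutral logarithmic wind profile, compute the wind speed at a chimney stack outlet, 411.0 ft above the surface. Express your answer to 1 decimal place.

64.1 mph

Log law: V ∝ ln(z/z₀). From the pair, with r = V₁/V₂ = 0.71642,
ln z₀ = (ln z₁ − r·ln z₂)/(1 − r) = (2.0321 − 0.71642×4.0395)/0.28358 = -3.0395 → z₀ = 0.04786 ft
V₃ = V₁ · ln(z₃/z₀)/ln(z₁/z₀) = 35.9 × 9.0581/5.0716 = 64.1190 mph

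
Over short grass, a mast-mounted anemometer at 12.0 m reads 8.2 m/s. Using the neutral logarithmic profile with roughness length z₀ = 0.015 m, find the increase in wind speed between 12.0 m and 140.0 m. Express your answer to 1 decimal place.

3.0 m/s

Log law: V₂ = V₁ · ln(z₂/z₀)/ln(z₁/z₀) = 8.2 × 9.1413/6.6846 = 11.2137 m/s
ΔV = 11.2137 − 8.2 = 3.0137 m/s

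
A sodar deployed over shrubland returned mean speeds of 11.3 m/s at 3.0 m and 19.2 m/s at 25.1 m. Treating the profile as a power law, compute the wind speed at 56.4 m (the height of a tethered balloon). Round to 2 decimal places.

23.50 m/s

First find α: α = ln(V₂/V₁)/ln(z₂/z₁) = ln(19.2/11.3)/ln(25.1/3.0) = 0.53011/2.12426 = 0.2495
Extrapolate from 25.1 m to 56.4 m: V₃ = 19.2 × (56.4/25.1)^0.2495 = 19.2 × 1.2239 = 23.4987 m/s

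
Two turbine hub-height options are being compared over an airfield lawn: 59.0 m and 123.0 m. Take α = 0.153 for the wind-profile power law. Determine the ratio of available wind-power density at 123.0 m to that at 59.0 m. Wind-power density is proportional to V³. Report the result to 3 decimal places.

Speed ratio: V_B/V_A = (z_B/z_A)^α = (123.0/59.0)^0.153 = (2.0847)^0.153 = 1.11896
Power-density ratio: P_B/P_A = (V_B/V_A)³ = (1.11896)³ = 1.40102

1.401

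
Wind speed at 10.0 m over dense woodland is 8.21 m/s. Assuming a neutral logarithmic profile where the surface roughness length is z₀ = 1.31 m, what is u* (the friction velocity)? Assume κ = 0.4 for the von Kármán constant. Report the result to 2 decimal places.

u* ≈ 1.62 m/s

Log law: V(z) = (u*/κ) · ln(z/z₀) ⇒ u* = κ · V / ln(z/z₀)
u* = 0.4 × 8.21 / ln(10.0/1.31) = 0.4 × 8.21 / 2.0326
   = 3.2840 / 2.0326 = 1.6157 m/s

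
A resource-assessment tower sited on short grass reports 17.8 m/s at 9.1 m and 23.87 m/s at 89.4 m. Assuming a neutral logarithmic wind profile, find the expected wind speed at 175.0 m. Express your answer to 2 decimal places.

Log law: V ∝ ln(z/z₀). From the pair, with r = V₁/V₂ = 0.74571,
ln z₀ = (ln z₁ − r·ln z₂)/(1 − r) = (2.2083 − 0.74571×4.4931)/0.25429 = -4.4919 → z₀ = 0.01120 m
V₃ = V₁ · ln(z₃/z₀)/ln(z₁/z₀) = 17.8 × 9.6567/6.7002 = 25.6544 m/s

25.65 m/s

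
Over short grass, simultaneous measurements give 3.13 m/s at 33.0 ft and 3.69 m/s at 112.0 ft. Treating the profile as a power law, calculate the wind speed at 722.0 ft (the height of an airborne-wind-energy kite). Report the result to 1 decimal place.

First find α: α = ln(V₂/V₁)/ln(z₂/z₁) = ln(3.69/3.13)/ln(112.0/33.0) = 0.16459/1.22199 = 0.1347
Extrapolate from 112.0 ft to 722.0 ft: V₃ = 3.69 × (722.0/112.0)^0.1347 = 3.69 × 1.2853 = 4.7428 m/s

4.7 m/s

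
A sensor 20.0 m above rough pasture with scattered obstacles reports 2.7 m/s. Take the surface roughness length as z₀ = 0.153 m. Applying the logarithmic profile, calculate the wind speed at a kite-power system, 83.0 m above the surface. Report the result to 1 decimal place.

Log law: V(z) ∝ ln(z/z₀), so V₂/V₁ = ln(z₂/z₀) / ln(z₁/z₀).
ln(83.0/0.153) = 6.2962, ln(20.0/0.153) = 4.8730
V₂ = 2.7 × 6.2962/4.8730 = 2.7 × 1.2920 = 3.4885 m/s

3.5 m/s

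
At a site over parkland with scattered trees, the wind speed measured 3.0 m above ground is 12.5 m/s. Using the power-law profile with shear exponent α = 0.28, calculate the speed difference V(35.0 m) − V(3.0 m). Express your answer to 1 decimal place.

12.4 m/s

Power law: V₂ = V₁ · (z₂/z₁)^α = 12.5 × (11.6667)^0.28 = 24.8688 m/s
ΔV = 24.8688 − 12.5 = 12.3688 m/s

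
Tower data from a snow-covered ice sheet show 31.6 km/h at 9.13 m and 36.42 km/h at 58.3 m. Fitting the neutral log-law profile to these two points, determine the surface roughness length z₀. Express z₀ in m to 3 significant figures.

z₀ ≈ 0.0000480 m

Log law: V(z) ∝ ln(z/z₀). With r = V₁/V₂ = 31.6/36.42 = 0.86766,
r · ln(z₂/z₀) = ln(z₁/z₀) ⇒ ln z₀ = (ln z₁ − r·ln z₂)/(1 − r)
ln z₀ = (2.21157 − 0.86766×4.06560) / 0.13234 = -9.9435
z₀ = exp(-9.9435) = 0.00004804 m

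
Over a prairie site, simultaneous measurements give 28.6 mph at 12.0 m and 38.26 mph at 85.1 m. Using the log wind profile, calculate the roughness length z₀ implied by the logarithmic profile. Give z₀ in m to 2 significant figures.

Log law: V(z) ∝ ln(z/z₀). With r = V₁/V₂ = 28.6/38.26 = 0.74752,
r · ln(z₂/z₀) = ln(z₁/z₀) ⇒ ln z₀ = (ln z₁ − r·ln z₂)/(1 − r)
ln z₀ = (2.48491 − 0.74752×4.44383) / 0.25248 = -3.3148
z₀ = exp(-3.3148) = 0.03634 m

z₀ ≈ 0.036 m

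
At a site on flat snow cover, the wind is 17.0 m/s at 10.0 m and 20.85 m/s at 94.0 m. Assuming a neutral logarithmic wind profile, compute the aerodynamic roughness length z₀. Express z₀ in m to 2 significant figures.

Log law: V(z) ∝ ln(z/z₀). With r = V₁/V₂ = 17.0/20.85 = 0.81535,
r · ln(z₂/z₀) = ln(z₁/z₀) ⇒ ln z₀ = (ln z₁ − r·ln z₂)/(1 − r)
ln z₀ = (2.30259 − 0.81535×4.54329) / 0.18465 = -7.5915
z₀ = exp(-7.5915) = 0.0005047 m

z₀ ≈ 0.00050 m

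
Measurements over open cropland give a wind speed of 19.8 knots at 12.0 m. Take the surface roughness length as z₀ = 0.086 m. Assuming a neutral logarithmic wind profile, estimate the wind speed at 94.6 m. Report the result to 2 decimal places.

28.08 knots

Log law: V(z) ∝ ln(z/z₀), so V₂/V₁ = ln(z₂/z₀) / ln(z₁/z₀).
ln(94.6/0.086) = 7.0031, ln(12.0/0.086) = 4.9383
V₂ = 19.8 × 7.0031/4.9383 = 19.8 × 1.4181 = 28.0785 knots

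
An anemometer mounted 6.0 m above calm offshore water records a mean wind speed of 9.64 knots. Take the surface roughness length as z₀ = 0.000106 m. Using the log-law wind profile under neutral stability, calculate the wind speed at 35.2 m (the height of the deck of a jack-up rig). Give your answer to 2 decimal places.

Log law: V(z) ∝ ln(z/z₀), so V₂/V₁ = ln(z₂/z₀) / ln(z₁/z₀).
ln(35.2/0.000106) = 12.7131, ln(6.0/0.000106) = 10.9438
V₂ = 9.64 × 12.7131/10.9438 = 9.64 × 1.1617 = 11.1985 knots

11.20 knots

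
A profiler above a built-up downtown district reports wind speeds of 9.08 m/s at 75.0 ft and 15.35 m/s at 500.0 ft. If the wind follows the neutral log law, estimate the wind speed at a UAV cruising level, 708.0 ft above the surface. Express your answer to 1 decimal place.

Log law: V ∝ ln(z/z₀). From the pair, with r = V₁/V₂ = 0.59153,
ln z₀ = (ln z₁ − r·ln z₂)/(1 − r) = (4.3175 − 0.59153×6.2146)/0.40847 = 1.5701 → z₀ = 4.807 ft
V₃ = V₁ · ln(z₃/z₀)/ln(z₁/z₀) = 9.08 × 4.9923/2.7473 = 16.4996 m/s

16.5 m/s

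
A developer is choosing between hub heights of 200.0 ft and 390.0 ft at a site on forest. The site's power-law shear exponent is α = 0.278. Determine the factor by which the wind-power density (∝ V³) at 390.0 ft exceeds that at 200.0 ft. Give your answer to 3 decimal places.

1.745

Speed ratio: V_B/V_A = (z_B/z_A)^α = (390.0/200.0)^0.278 = (1.9500)^0.278 = 1.20401
Power-density ratio: P_B/P_A = (V_B/V_A)³ = (1.20401)³ = 1.74538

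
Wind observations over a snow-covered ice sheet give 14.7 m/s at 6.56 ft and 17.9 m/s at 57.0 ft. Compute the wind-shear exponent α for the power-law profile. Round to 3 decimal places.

Power law: V₂/V₁ = (z₂/z₁)^α ⇒ α = ln(V₂/V₁) / ln(z₂/z₁)
α = ln(17.9/14.7) / ln(57.0/6.56) = ln(1.2177) / ln(8.6890)
  = 0.19695 / 2.16206 = 0.09110

α ≈ 0.091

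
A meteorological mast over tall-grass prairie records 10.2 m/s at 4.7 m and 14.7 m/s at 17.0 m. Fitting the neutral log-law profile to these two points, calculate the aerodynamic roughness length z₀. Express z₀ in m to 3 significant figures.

Log law: V(z) ∝ ln(z/z₀). With r = V₁/V₂ = 10.2/14.7 = 0.69388,
r · ln(z₂/z₀) = ln(z₁/z₀) ⇒ ln z₀ = (ln z₁ − r·ln z₂)/(1 − r)
ln z₀ = (1.54756 − 0.69388×2.83321) / 0.30612 = -1.3666
z₀ = exp(-1.3666) = 0.2550 m

z₀ ≈ 0.255 m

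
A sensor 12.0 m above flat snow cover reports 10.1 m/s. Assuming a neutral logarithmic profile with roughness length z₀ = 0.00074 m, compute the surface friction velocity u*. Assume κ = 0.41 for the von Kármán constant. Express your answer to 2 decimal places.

Log law: V(z) = (u*/κ) · ln(z/z₀) ⇒ u* = κ · V / ln(z/z₀)
u* = 0.41 × 10.1 / ln(12.0/0.00074) = 0.41 × 10.1 / 9.6938
   = 4.1410 / 9.6938 = 0.4272 m/s

u* ≈ 0.43 m/s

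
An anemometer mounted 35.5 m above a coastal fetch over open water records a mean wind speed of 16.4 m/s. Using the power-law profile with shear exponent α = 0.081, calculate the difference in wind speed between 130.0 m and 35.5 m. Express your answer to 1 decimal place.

1.8 m/s

Power law: V₂ = V₁ · (z₂/z₁)^α = 16.4 × (3.6620)^0.081 = 18.2182 m/s
ΔV = 18.2182 − 16.4 = 1.8182 m/s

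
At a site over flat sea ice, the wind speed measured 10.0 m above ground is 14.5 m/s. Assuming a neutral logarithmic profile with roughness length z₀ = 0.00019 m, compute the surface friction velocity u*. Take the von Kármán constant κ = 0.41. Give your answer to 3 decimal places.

u* ≈ 0.547 m/s

Log law: V(z) = (u*/κ) · ln(z/z₀) ⇒ u* = κ · V / ln(z/z₀)
u* = 0.41 × 14.5 / ln(10.0/0.00019) = 0.41 × 14.5 / 10.8711
   = 5.9450 / 10.8711 = 0.5469 m/s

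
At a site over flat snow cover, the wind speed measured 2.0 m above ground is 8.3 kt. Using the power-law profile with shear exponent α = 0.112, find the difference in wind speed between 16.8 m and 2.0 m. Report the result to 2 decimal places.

2.23 kt

Power law: V₂ = V₁ · (z₂/z₁)^α = 8.3 × (8.4000)^0.112 = 10.5341 kt
ΔV = 10.5341 − 8.3 = 2.2341 kt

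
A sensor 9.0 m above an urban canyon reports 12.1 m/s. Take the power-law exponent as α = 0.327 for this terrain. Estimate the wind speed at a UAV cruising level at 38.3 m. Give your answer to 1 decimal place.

Power-law profile: V₂ = V₁ · (z₂/z₁)^α
V₂ = 12.1 × (38.3/9.0)^0.327 = 12.1 × (4.2556)^0.327
    = 12.1 × 1.6057 = 19.4292 m/s

19.4 m/s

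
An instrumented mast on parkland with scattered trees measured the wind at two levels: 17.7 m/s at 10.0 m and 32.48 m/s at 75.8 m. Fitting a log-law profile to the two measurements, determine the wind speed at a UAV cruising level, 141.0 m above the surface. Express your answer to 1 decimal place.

37.0 m/s

Log law: V ∝ ln(z/z₀). From the pair, with r = V₁/V₂ = 0.54495,
ln z₀ = (ln z₁ − r·ln z₂)/(1 − r) = (2.3026 − 0.54495×4.3281)/0.45505 = -0.1231 → z₀ = 0.8842 m
V₃ = V₁ · ln(z₃/z₀)/ln(z₁/z₀) = 17.7 × 5.0719/2.4257 = 37.0089 m/s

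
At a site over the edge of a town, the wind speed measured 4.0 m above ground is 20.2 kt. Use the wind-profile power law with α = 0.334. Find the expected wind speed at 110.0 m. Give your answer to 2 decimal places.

61.11 kt

Power-law profile: V₂ = V₁ · (z₂/z₁)^α
V₂ = 20.2 × (110.0/4.0)^0.334 = 20.2 × (27.5000)^0.334
    = 20.2 × 3.0251 = 61.1067 kt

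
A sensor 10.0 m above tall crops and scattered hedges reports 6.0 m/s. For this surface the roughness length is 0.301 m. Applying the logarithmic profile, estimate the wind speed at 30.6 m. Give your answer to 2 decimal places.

Log law: V(z) ∝ ln(z/z₀), so V₂/V₁ = ln(z₂/z₀) / ln(z₁/z₀).
ln(30.6/0.301) = 4.6216, ln(10.0/0.301) = 3.5032
V₂ = 6.0 × 4.6216/3.5032 = 6.0 × 1.3193 = 7.9155 m/s

7.92 m/s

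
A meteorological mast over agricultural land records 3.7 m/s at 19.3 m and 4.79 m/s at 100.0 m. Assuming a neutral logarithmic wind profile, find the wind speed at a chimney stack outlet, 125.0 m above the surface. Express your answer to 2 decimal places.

4.94 m/s

Log law: V ∝ ln(z/z₀). From the pair, with r = V₁/V₂ = 0.77244,
ln z₀ = (ln z₁ − r·ln z₂)/(1 − r) = (2.9601 − 0.77244×4.6052)/0.22756 = -2.6241 → z₀ = 0.07251 m
V₃ = V₁ · ln(z₃/z₀)/ln(z₁/z₀) = 3.7 × 7.4524/5.5842 = 4.9379 m/s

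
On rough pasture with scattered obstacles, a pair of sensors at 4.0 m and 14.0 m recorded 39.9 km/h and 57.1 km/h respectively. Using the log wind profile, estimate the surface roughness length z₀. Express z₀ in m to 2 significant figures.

Log law: V(z) ∝ ln(z/z₀). With r = V₁/V₂ = 39.9/57.1 = 0.69877,
r · ln(z₂/z₀) = ln(z₁/z₀) ⇒ ln z₀ = (ln z₁ − r·ln z₂)/(1 − r)
ln z₀ = (1.38629 − 0.69877×2.63906) / 0.30123 = -1.5198
z₀ = exp(-1.5198) = 0.2188 m

z₀ ≈ 0.22 m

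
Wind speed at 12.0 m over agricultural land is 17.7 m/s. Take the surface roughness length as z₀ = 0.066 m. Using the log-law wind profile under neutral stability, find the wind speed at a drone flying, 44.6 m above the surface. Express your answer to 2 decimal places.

22.17 m/s

Log law: V(z) ∝ ln(z/z₀), so V₂/V₁ = ln(z₂/z₀) / ln(z₁/z₀).
ln(44.6/0.066) = 6.5158, ln(12.0/0.066) = 5.2030
V₂ = 17.7 × 6.5158/5.2030 = 17.7 × 1.2523 = 22.1661 m/s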